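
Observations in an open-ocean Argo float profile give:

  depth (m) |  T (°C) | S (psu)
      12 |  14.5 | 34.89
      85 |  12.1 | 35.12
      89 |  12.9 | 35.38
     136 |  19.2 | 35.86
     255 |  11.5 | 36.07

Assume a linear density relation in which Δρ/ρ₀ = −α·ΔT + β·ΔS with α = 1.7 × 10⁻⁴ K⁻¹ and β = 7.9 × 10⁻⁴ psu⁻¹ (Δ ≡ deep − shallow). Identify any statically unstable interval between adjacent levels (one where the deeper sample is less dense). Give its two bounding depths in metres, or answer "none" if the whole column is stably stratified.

89–136 m

Evaluate Δρ/ρ₀ = −αΔT + βΔS across each adjacent pair:
  12–85 m: −αΔT+βΔS = −(1.7 × 10⁻⁴)(-2.4)+(7.9 × 10⁻⁴)(+0.23) = 5.9 × 10⁻⁴ → stable
  85–89 m: −αΔT+βΔS = −(1.7 × 10⁻⁴)(+0.8)+(7.9 × 10⁻⁴)(+0.26) = 6.9 × 10⁻⁵ → stable
  89–136 m: −αΔT+βΔS = −(1.7 × 10⁻⁴)(+6.3)+(7.9 × 10⁻⁴)(+0.48) = -6.9 × 10⁻⁴ → UNSTABLE
  136–255 m: −αΔT+βΔS = −(1.7 × 10⁻⁴)(-7.7)+(7.9 × 10⁻⁴)(+0.21) = 1.5 × 10⁻³ → stable
The 89–136 m interval has Δρ < 0: lighter water underlies denser water.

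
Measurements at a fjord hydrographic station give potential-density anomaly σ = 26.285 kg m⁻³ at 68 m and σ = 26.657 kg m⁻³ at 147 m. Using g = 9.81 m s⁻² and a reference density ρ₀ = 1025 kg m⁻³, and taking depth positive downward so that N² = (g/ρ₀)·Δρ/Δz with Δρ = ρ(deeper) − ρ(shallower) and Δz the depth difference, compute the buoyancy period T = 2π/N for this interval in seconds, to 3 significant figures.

936 s

Δρ = 1026.657 − 1026.285 = 0.372 kg m⁻³ over Δz = 147 − 68 = 79 m.
N² = (9.81/1025) × (0.372/79) = 4.5067 × 10⁻⁵ s⁻².
N = √(4.5067 × 10⁻⁵) = 6.7132 × 10⁻³ rad s⁻¹, so T = 2π/N = 935.94 s ≈ 936 s.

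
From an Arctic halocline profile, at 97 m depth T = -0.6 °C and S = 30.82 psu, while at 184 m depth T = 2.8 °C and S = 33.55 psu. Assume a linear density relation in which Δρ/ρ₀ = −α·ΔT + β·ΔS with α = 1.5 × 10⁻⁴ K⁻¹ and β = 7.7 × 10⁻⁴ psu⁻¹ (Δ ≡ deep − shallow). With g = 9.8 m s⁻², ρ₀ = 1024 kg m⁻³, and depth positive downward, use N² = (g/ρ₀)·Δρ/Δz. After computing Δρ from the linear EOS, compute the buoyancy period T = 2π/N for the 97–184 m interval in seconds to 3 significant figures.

ΔT = +3.4 K, ΔS = +2.73 psu (deep − shallow).
Δρ/ρ₀ = −αΔT + βΔS = -5.10 × 10⁻⁴ + 2.1021 × 10⁻³ = 1.5921 × 10⁻³, so Δρ ≈ 1.630 kg m⁻³.
N² = (g/ρ₀)·Δρ/Δz = g·(Δρ/ρ₀)/Δz = 9.8 × 1.5921 × 10⁻³ / 87 = 1.7934 × 10⁻⁴ s⁻².
N = √(1.7934 × 10⁻⁴) = 0.013392 rad s⁻¹ → T = 2π/N = 469.17 s ≈ 469 s.

469 s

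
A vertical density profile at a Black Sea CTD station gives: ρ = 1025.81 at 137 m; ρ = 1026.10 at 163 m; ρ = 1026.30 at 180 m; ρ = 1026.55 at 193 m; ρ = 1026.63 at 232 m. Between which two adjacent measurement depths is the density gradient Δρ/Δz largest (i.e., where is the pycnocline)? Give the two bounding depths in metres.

Compute the density gradient over each adjacent pair:
  137–163 m: Δρ/Δz = 0.29/26 = 0.011 kg m⁻⁴
  163–180 m: Δρ/Δz = 0.20/17 = 0.012 kg m⁻⁴
  180–193 m: Δρ/Δz = 0.25/13 = 0.019 kg m⁻⁴
  193–232 m: Δρ/Δz = 0.08/39 = 2.1 × 10⁻³ kg m⁻⁴
The largest gradient is in the 180–193 m interval — the pycnocline.

180–193 m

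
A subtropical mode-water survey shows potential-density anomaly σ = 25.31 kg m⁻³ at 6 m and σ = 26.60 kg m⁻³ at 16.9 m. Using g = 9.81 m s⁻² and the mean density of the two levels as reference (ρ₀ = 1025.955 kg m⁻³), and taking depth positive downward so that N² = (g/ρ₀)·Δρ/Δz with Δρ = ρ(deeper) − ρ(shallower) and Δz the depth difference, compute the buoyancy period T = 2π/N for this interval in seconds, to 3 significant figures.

Δρ = 1026.60 − 1025.31 = 1.29 kg m⁻³ over Δz = 16.9 − 6 = 10.9 m.
N² = (9.81/1025.955) × (1.29/10.9) = 1.1316 × 10⁻³ s⁻².
N = √(1.1316 × 10⁻³) = 0.033639 rad s⁻¹, so T = 2π/N = 186.78 s ≈ 187 s.

187 s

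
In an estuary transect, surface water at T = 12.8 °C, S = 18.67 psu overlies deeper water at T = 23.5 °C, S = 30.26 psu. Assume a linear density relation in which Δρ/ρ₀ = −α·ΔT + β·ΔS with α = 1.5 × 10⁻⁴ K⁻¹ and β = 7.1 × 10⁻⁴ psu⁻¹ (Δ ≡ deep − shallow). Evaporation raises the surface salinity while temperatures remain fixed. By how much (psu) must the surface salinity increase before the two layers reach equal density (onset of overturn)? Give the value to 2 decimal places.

Neutral buoyancy requires −α(T_deep − T_surf) + β(S_deep − S_surf′) = 0.
S_surf′ = S_deep − (α/β)·ΔT = 30.26 − (1.5 × 10⁻⁴/7.1 × 10⁻⁴)·(+10.7) = 27.9994 psu.
Increase required: 27.9994 − 18.67 = 9.3294 psu.

9.33 psu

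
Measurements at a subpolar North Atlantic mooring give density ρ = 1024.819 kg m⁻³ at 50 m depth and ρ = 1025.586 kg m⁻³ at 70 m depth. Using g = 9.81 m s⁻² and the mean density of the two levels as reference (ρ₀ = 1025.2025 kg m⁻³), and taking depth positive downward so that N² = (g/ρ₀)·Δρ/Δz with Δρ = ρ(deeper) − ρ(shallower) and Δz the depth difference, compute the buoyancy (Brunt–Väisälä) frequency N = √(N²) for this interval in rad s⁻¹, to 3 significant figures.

Δρ = 1025.586 − 1024.819 = 0.767 kg m⁻³ over Δz = 70 − 50 = 20 m.
N² = (9.81/1025.2025) × (0.767/20) = 3.6697 × 10⁻⁴ s⁻².
N = √(3.6697 × 10⁻⁴) = 0.019156 rad s⁻¹ ≈ 0.0192 rad s⁻¹.
A positive N² confirms static stability across the interval.

0.0192 rad s⁻¹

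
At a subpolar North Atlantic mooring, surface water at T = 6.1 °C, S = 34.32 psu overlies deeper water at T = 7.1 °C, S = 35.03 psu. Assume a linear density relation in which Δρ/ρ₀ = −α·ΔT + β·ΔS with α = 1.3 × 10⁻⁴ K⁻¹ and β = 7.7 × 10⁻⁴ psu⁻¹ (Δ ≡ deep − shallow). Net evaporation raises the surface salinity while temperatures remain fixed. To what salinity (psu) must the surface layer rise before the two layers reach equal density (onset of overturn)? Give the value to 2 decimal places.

Neutral buoyancy requires −α(T_deep − T_surf) + β(S_deep − S_surf′) = 0.
S_surf′ = S_deep − (α/β)·ΔT = 35.03 − (1.3 × 10⁻⁴/7.7 × 10⁻⁴)·(+1.0) = 34.8612 psu.
Increase required: 34.8612 − 34.32 = 0.5412 psu.

34.86 psu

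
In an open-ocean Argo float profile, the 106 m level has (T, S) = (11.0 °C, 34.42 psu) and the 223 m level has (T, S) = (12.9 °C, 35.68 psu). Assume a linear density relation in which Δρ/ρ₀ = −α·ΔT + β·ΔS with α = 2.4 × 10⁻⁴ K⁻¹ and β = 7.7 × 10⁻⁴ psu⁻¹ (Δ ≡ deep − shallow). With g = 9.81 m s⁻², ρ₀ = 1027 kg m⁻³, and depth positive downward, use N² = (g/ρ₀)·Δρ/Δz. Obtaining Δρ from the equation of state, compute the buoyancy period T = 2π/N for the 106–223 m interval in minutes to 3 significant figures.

15.9 min

ΔT = +1.9 K, ΔS = +1.26 psu (deep − shallow).
Δρ/ρ₀ = −αΔT + βΔS = -4.56 × 10⁻⁴ + 9.702 × 10⁻⁴ = 5.142 × 10⁻⁴, so Δρ ≈ 0.5281 kg m⁻³.
N² = (g/ρ₀)·Δρ/Δz = g·(Δρ/ρ₀)/Δz = 9.81 × 5.142 × 10⁻⁴ / 117 = 4.3114 × 10⁻⁵ s⁻².
N = √(4.3114 × 10⁻⁵) = 6.5661 × 10⁻³ rad s⁻¹ → T = 2π/N = 956.91 s = 15.948 min ≈ 15.9 min.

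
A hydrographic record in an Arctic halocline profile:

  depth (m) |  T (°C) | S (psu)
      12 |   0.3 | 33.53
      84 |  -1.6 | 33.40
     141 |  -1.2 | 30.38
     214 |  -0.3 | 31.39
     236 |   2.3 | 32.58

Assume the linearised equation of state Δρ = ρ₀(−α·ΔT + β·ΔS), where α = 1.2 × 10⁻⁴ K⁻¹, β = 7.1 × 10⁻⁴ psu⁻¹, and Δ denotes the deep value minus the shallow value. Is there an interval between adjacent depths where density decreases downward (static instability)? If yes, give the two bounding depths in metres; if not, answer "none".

Evaluate Δρ/ρ₀ = −αΔT + βΔS across each adjacent pair:
  12–84 m: −αΔT+βΔS = −(1.2 × 10⁻⁴)(-1.9)+(7.1 × 10⁻⁴)(-0.13) = 1.4 × 10⁻⁴ → stable
  84–141 m: −αΔT+βΔS = −(1.2 × 10⁻⁴)(+0.4)+(7.1 × 10⁻⁴)(-3.02) = -2.2 × 10⁻³ → UNSTABLE
  141–214 m: −αΔT+βΔS = −(1.2 × 10⁻⁴)(+0.9)+(7.1 × 10⁻⁴)(+1.01) = 6.1 × 10⁻⁴ → stable
  214–236 m: −αΔT+βΔS = −(1.2 × 10⁻⁴)(+2.6)+(7.1 × 10⁻⁴)(+1.19) = 5.3 × 10⁻⁴ → stable
The 84–141 m interval has Δρ < 0: lighter water underlies denser water.

84–141 m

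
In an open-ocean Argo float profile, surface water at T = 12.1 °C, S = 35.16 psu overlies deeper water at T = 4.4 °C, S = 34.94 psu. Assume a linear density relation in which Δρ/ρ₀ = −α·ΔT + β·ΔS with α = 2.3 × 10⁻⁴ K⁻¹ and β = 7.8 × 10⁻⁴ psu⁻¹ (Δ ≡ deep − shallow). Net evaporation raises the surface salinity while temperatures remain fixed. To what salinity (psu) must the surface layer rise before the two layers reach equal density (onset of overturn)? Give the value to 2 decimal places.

37.21 psu

Neutral buoyancy requires −α(T_deep − T_surf) + β(S_deep − S_surf′) = 0.
S_surf′ = S_deep − (α/β)·ΔT = 34.94 − (2.3 × 10⁻⁴/7.8 × 10⁻⁴)·(-7.7) = 37.2105 psu.
Increase required: 37.2105 − 35.16 = 2.0505 psu.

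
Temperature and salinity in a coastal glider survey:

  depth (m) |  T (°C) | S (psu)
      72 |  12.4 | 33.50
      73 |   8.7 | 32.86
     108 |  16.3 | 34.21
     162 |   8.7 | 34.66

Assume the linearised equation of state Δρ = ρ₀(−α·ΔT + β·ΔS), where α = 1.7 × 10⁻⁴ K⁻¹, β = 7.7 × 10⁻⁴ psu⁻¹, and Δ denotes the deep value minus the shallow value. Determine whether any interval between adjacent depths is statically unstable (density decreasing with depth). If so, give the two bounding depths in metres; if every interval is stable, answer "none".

73–108 m

Evaluate Δρ/ρ₀ = −αΔT + βΔS across each adjacent pair:
  72–73 m: −αΔT+βΔS = −(1.7 × 10⁻⁴)(-3.7)+(7.7 × 10⁻⁴)(-0.64) = 1.4 × 10⁻⁴ → stable
  73–108 m: −αΔT+βΔS = −(1.7 × 10⁻⁴)(+7.6)+(7.7 × 10⁻⁴)(+1.35) = -2.5 × 10⁻⁴ → UNSTABLE
  108–162 m: −αΔT+βΔS = −(1.7 × 10⁻⁴)(-7.6)+(7.7 × 10⁻⁴)(+0.45) = 1.6 × 10⁻³ → stable
The 73–108 m interval has Δρ < 0: lighter water underlies denser water.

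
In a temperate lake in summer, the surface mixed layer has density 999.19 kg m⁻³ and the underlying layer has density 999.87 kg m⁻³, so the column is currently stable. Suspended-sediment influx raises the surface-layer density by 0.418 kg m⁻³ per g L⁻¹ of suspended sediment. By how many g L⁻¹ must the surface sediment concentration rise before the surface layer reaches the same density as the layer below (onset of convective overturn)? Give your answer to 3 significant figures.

Density deficit of the surface layer: 999.87 − 999.19 = 0.68 kg m⁻³.
Required change = 0.68 / 0.418 = 1.63 g L⁻¹.

1.63 g L⁻¹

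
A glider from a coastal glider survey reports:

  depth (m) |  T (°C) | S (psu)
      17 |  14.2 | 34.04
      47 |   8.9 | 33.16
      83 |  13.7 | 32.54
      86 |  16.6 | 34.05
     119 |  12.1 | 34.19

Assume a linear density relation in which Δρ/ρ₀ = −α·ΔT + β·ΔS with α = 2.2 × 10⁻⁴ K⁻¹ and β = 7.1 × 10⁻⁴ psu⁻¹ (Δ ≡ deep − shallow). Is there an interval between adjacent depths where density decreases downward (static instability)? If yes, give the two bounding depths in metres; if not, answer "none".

Evaluate Δρ/ρ₀ = −αΔT + βΔS across each adjacent pair:
  17–47 m: −αΔT+βΔS = −(2.2 × 10⁻⁴)(-5.3)+(7.1 × 10⁻⁴)(-0.88) = 5.4 × 10⁻⁴ → stable
  47–83 m: −αΔT+βΔS = −(2.2 × 10⁻⁴)(+4.8)+(7.1 × 10⁻⁴)(-0.62) = -1.5 × 10⁻³ → UNSTABLE
  83–86 m: −αΔT+βΔS = −(2.2 × 10⁻⁴)(+2.9)+(7.1 × 10⁻⁴)(+1.51) = 4.3 × 10⁻⁴ → stable
  86–119 m: −αΔT+βΔS = −(2.2 × 10⁻⁴)(-4.5)+(7.1 × 10⁻⁴)(+0.14) = 1.1 × 10⁻³ → stable
The 47–83 m interval has Δρ < 0: lighter water underlies denser water.

47–83 m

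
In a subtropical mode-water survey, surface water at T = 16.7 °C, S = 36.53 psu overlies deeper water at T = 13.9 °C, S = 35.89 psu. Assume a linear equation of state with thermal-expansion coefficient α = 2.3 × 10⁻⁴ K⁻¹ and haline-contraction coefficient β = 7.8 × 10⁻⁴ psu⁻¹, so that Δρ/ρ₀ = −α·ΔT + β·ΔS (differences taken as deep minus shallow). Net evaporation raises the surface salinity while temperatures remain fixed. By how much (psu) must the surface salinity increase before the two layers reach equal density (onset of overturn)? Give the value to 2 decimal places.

Neutral buoyancy requires −α(T_deep − T_surf) + β(S_deep − S_surf′) = 0.
S_surf′ = S_deep − (α/β)·ΔT = 35.89 − (2.3 × 10⁻⁴/7.8 × 10⁻⁴)·(-2.8) = 36.7156 psu.
Increase required: 36.7156 − 36.53 = 0.1856 psu.

0.19 psu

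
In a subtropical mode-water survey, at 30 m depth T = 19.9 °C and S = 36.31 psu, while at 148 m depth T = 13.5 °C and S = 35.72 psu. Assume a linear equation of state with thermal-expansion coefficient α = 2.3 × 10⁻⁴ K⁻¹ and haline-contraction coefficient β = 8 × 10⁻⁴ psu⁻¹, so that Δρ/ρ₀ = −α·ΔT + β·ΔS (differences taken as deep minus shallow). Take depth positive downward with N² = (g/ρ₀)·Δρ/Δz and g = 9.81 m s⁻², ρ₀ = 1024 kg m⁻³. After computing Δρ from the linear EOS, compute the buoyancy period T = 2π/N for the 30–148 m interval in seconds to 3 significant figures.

689 s

ΔT = -6.4 K, ΔS = -0.59 psu (deep − shallow).
Δρ/ρ₀ = −αΔT + βΔS = 1.472 × 10⁻³ − 4.72 × 10⁻⁴ = 1.00 × 10⁻³, so Δρ ≈ 1.024 kg m⁻³.
N² = (g/ρ₀)·Δρ/Δz = g·(Δρ/ρ₀)/Δz = 9.81 × 1.00 × 10⁻³ / 118 = 8.3136 × 10⁻⁵ s⁻².
N = √(8.3136 × 10⁻⁵) = 9.1179 × 10⁻³ rad s⁻¹ → T = 2π/N = 689.10 s ≈ 689 s.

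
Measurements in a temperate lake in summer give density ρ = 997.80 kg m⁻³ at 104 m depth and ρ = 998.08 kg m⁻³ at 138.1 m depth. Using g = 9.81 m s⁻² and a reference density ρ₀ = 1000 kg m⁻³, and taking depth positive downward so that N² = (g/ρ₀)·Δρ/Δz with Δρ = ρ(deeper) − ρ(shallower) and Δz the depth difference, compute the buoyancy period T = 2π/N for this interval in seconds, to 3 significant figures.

Δρ = 998.08 − 997.80 = 0.28 kg m⁻³ over Δz = 138.1 − 104 = 34.1 m.
N² = (9.81/1000) × (0.28/34.1) = 8.0551 × 10⁻⁵ s⁻².
N = √(8.0551 × 10⁻⁵) = 8.9750 × 10⁻³ rad s⁻¹, so T = 2π/N = 700.08 s ≈ 700 s.
Since Δρ > 0 the layer is stably stratified.

700 s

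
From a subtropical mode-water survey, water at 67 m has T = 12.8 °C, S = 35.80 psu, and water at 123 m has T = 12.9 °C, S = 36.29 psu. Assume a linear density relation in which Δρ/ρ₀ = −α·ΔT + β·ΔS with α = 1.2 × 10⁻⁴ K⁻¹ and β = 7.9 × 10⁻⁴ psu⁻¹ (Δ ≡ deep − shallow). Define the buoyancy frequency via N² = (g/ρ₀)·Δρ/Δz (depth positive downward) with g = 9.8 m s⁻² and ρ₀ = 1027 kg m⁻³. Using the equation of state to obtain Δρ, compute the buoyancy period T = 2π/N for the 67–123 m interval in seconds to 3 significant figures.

776 s

ΔT = +0.1 K, ΔS = +0.49 psu (deep − shallow).
Δρ/ρ₀ = −αΔT + βΔS = -1.20 × 10⁻⁵ + 3.871 × 10⁻⁴ = 3.751 × 10⁻⁴, so Δρ ≈ 0.3852 kg m⁻³.
N² = (g/ρ₀)·Δρ/Δz = g·(Δρ/ρ₀)/Δz = 9.8 × 3.751 × 10⁻⁴ / 56 = 6.5643 × 10⁻⁵ s⁻².
N = √(6.5643 × 10⁻⁵) = 8.1020 × 10⁻³ rad s⁻¹ → T = 2π/N = 775.51 s ≈ 776 s.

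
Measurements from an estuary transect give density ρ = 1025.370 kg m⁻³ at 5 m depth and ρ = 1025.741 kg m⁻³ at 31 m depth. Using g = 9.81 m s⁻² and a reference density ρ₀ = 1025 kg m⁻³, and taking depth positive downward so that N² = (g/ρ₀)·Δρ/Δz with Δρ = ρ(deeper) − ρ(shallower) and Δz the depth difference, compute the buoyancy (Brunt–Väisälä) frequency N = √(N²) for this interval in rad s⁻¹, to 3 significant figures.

0.0117 rad s⁻¹

Δρ = 1025.741 − 1025.370 = 0.371 kg m⁻³ over Δz = 31 − 5 = 26 m.
N² = (9.81/1025) × (0.371/26) = 1.3657 × 10⁻⁴ s⁻².
N = √(1.3657 × 10⁻⁴) = 0.011686 rad s⁻¹ ≈ 0.0117 rad s⁻¹.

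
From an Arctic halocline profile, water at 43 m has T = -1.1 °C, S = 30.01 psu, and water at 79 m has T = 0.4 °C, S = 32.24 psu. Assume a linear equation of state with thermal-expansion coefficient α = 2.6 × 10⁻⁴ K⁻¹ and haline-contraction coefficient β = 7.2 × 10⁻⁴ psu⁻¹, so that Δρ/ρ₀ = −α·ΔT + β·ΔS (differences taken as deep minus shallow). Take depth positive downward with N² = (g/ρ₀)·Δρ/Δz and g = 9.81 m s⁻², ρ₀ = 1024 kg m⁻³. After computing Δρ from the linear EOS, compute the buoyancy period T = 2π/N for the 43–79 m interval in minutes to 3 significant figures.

5.75 min

ΔT = +1.5 K, ΔS = +2.23 psu (deep − shallow).
Δρ/ρ₀ = −αΔT + βΔS = -3.90 × 10⁻⁴ + 1.6056 × 10⁻³ = 1.2156 × 10⁻³, so Δρ ≈ 1.245 kg m⁻³.
N² = (g/ρ₀)·Δρ/Δz = g·(Δρ/ρ₀)/Δz = 9.81 × 1.2156 × 10⁻³ / 36 = 3.3125 × 10⁻⁴ s⁻².
N = √(3.3125 × 10⁻⁴) = 0.018200 rad s⁻¹ → T = 2π/N = 345.23 s = 5.7538 min ≈ 5.75 min.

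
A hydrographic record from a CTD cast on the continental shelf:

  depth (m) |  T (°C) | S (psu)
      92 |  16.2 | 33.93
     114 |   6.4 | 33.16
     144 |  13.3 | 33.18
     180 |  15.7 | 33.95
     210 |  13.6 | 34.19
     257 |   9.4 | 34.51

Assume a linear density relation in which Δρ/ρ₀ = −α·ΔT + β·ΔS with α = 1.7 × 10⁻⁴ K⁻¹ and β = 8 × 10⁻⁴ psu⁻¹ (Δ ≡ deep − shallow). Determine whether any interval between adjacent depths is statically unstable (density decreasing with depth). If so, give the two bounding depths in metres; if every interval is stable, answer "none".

114–144 m

Evaluate Δρ/ρ₀ = −αΔT + βΔS across each adjacent pair:
  92–114 m: −αΔT+βΔS = −(1.7 × 10⁻⁴)(-9.8)+(8 × 10⁻⁴)(-0.77) = 1.1 × 10⁻³ → stable
  114–144 m: −αΔT+βΔS = −(1.7 × 10⁻⁴)(+6.9)+(8 × 10⁻⁴)(+0.02) = -1.2 × 10⁻³ → UNSTABLE
  144–180 m: −αΔT+βΔS = −(1.7 × 10⁻⁴)(+2.4)+(8 × 10⁻⁴)(+0.77) = 2.1 × 10⁻⁴ → stable
  180–210 m: −αΔT+βΔS = −(1.7 × 10⁻⁴)(-2.1)+(8 × 10⁻⁴)(+0.24) = 5.5 × 10⁻⁴ → stable
  210–257 m: −αΔT+βΔS = −(1.7 × 10⁻⁴)(-4.2)+(8 × 10⁻⁴)(+0.32) = 9.7 × 10⁻⁴ → stable
The 114–144 m interval has Δρ < 0: lighter water underlies denser water.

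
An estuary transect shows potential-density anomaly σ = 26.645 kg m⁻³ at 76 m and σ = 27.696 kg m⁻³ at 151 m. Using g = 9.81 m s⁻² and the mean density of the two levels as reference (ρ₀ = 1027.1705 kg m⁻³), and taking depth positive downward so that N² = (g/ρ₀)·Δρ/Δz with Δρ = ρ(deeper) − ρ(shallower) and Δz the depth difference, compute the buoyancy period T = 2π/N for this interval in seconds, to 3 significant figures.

Δρ = 1027.696 − 1026.645 = 1.051 kg m⁻³ over Δz = 151 − 76 = 75 m.
N² = (9.81/1027.1705) × (1.051/75) = 1.3383 × 10⁻⁴ s⁻².
N = √(1.3383 × 10⁻⁴) = 0.011568 rad s⁻¹, so T = 2π/N = 543.15 s ≈ 543 s.

543 s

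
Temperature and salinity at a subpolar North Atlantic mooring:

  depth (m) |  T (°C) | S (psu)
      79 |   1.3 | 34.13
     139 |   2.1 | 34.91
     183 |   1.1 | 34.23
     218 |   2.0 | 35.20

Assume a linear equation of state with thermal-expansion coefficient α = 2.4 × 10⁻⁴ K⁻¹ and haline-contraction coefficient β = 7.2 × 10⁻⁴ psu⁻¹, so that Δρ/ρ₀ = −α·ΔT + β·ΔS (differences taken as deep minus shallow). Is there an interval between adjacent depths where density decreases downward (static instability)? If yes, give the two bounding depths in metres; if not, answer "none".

139–183 m

Evaluate Δρ/ρ₀ = −αΔT + βΔS across each adjacent pair:
  79–139 m: −αΔT+βΔS = −(2.4 × 10⁻⁴)(+0.8)+(7.2 × 10⁻⁴)(+0.78) = 3.7 × 10⁻⁴ → stable
  139–183 m: −αΔT+βΔS = −(2.4 × 10⁻⁴)(-1.0)+(7.2 × 10⁻⁴)(-0.68) = -2.5 × 10⁻⁴ → UNSTABLE
  183–218 m: −αΔT+βΔS = −(2.4 × 10⁻⁴)(+0.9)+(7.2 × 10⁻⁴)(+0.97) = 4.8 × 10⁻⁴ → stable
The 139–183 m interval has Δρ < 0: lighter water underlies denser water.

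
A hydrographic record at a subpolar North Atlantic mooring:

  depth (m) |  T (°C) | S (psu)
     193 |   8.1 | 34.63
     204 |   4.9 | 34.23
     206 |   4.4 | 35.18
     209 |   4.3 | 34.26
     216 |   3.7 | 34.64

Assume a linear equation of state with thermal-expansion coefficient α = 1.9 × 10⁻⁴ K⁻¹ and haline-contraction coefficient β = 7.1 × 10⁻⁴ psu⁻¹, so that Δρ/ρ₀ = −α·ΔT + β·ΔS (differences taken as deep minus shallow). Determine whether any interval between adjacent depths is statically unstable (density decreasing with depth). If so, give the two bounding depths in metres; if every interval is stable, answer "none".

Evaluate Δρ/ρ₀ = −αΔT + βΔS across each adjacent pair:
  193–204 m: −αΔT+βΔS = −(1.9 × 10⁻⁴)(-3.2)+(7.1 × 10⁻⁴)(-0.40) = 3.2 × 10⁻⁴ → stable
  204–206 m: −αΔT+βΔS = −(1.9 × 10⁻⁴)(-0.5)+(7.1 × 10⁻⁴)(+0.95) = 7.7 × 10⁻⁴ → stable
  206–209 m: −αΔT+βΔS = −(1.9 × 10⁻⁴)(-0.1)+(7.1 × 10⁻⁴)(-0.92) = -6.3 × 10⁻⁴ → UNSTABLE
  209–216 m: −αΔT+βΔS = −(1.9 × 10⁻⁴)(-0.6)+(7.1 × 10⁻⁴)(+0.38) = 3.8 × 10⁻⁴ → stable
The 206–209 m interval has Δρ < 0: lighter water underlies denser water.

206–209 m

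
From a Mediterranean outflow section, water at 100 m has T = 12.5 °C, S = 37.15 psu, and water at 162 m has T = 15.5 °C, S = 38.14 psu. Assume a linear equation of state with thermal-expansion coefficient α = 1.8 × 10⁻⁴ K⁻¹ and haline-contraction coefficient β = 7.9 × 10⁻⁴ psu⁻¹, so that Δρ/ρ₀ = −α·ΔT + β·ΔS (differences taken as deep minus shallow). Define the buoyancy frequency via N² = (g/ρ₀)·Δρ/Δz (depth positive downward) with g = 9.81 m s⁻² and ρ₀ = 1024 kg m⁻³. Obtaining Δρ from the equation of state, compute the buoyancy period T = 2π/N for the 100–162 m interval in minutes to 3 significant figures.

16.9 min

ΔT = +3.0 K, ΔS = +0.99 psu (deep − shallow).
Δρ/ρ₀ = −αΔT + βΔS = -5.40 × 10⁻⁴ + 7.821 × 10⁻⁴ = 2.421 × 10⁻⁴, so Δρ ≈ 0.2479 kg m⁻³.
N² = (g/ρ₀)·Δρ/Δz = g·(Δρ/ρ₀)/Δz = 9.81 × 2.421 × 10⁻⁴ / 62 = 3.8306 × 10⁻⁵ s⁻².
N = √(3.8306 × 10⁻⁵) = 6.1892 × 10⁻³ rad s⁻¹ → T = 2π/N = 1.0152 × 10³ s = 16.920 min ≈ 16.9 min.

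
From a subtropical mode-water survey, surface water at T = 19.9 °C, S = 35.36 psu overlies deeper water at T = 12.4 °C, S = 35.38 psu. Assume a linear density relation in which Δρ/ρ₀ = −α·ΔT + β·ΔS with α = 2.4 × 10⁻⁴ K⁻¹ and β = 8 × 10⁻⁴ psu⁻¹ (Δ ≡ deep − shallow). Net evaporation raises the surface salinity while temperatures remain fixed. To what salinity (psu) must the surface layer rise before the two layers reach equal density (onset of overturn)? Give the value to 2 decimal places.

37.63 psu

Neutral buoyancy requires −α(T_deep − T_surf) + β(S_deep − S_surf′) = 0.
S_surf′ = S_deep − (α/β)·ΔT = 35.38 − (2.4 × 10⁻⁴/8 × 10⁻⁴)·(-7.5) = 37.6300 psu.
Increase required: 37.6300 − 35.36 = 2.2700 psu.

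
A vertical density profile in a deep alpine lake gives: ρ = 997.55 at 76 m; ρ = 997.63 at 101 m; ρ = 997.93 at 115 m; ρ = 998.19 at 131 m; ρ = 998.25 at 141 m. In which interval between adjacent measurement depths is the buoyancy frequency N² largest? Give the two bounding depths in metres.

101–115 m

Compute the density gradient over each adjacent pair:
  76–101 m: Δρ/Δz = 0.08/25 = 3.2 × 10⁻³ kg m⁻⁴
  101–115 m: Δρ/Δz = 0.30/14 = 0.021 kg m⁻⁴
  115–131 m: Δρ/Δz = 0.26/16 = 0.016 kg m⁻⁴
  131–141 m: Δρ/Δz = 0.06/10 = 6.0 × 10⁻³ kg m⁻⁴
The largest gradient is in the 101–115 m interval — the pycnocline.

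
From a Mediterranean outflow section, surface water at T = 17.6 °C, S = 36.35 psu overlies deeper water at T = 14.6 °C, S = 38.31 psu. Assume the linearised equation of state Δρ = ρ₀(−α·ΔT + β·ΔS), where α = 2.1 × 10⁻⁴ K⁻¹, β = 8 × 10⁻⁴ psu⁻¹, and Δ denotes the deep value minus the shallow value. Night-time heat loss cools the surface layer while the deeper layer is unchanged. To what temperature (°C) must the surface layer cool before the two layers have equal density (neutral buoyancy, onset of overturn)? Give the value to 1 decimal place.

7.1 °C

Neutral buoyancy requires Δρ = 0, i.e. −α(T_deep − T_surf′) + β(S_deep − S_surf) = 0.
T_surf′ = T_deep − (β/α)·ΔS = 14.6 − (8 × 10⁻⁴/2.1 × 10⁻⁴)·(+1.96) = 7.133 °C.
Cooling required: 17.6 − (7.133) = 10.467 °C.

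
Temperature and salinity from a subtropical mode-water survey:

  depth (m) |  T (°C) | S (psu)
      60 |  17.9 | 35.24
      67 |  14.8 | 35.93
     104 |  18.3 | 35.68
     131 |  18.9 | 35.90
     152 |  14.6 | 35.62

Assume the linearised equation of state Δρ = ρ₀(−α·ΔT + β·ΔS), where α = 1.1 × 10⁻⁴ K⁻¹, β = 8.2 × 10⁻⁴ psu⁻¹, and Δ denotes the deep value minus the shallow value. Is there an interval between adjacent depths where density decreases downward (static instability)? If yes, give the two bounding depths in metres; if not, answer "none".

Evaluate Δρ/ρ₀ = −αΔT + βΔS across each adjacent pair:
  60–67 m: −αΔT+βΔS = −(1.1 × 10⁻⁴)(-3.1)+(8.2 × 10⁻⁴)(+0.69) = 9.1 × 10⁻⁴ → stable
  67–104 m: −αΔT+βΔS = −(1.1 × 10⁻⁴)(+3.5)+(8.2 × 10⁻⁴)(-0.25) = -5.9 × 10⁻⁴ → UNSTABLE
  104–131 m: −αΔT+βΔS = −(1.1 × 10⁻⁴)(+0.6)+(8.2 × 10⁻⁴)(+0.22) = 1.1 × 10⁻⁴ → stable
  131–152 m: −αΔT+βΔS = −(1.1 × 10⁻⁴)(-4.3)+(8.2 × 10⁻⁴)(-0.28) = 2.4 × 10⁻⁴ → stable
The 67–104 m interval has Δρ < 0: lighter water underlies denser water.

67–104 m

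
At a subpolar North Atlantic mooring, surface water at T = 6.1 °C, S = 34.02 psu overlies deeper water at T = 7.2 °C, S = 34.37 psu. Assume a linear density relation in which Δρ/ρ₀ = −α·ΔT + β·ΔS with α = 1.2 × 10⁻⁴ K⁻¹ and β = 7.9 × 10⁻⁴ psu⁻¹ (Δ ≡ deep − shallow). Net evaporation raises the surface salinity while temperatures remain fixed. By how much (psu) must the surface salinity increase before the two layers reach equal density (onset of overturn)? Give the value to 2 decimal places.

0.18 psu

Neutral buoyancy requires −α(T_deep − T_surf) + β(S_deep − S_surf′) = 0.
S_surf′ = S_deep − (α/β)·ΔT = 34.37 − (1.2 × 10⁻⁴/7.9 × 10⁻⁴)·(+1.1) = 34.2029 psu.
Increase required: 34.2029 − 34.02 = 0.1829 psu.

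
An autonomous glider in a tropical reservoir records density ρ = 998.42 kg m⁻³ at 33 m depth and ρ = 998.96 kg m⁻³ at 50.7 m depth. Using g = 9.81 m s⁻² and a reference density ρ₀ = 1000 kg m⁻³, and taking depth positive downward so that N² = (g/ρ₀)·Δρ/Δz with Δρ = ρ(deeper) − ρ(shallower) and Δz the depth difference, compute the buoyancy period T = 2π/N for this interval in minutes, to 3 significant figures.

Δρ = 998.96 − 998.42 = 0.54 kg m⁻³ over Δz = 50.7 − 33 = 17.7 m.
N² = (9.81/1000) × (0.54/17.7) = 2.9929 × 10⁻⁴ s⁻².
N = √(2.9929 × 10⁻⁴) = 0.017300 rad s⁻¹, so T = 2π/N = 363.19 s = 6.0532 min ≈ 6.05 min.

6.05 min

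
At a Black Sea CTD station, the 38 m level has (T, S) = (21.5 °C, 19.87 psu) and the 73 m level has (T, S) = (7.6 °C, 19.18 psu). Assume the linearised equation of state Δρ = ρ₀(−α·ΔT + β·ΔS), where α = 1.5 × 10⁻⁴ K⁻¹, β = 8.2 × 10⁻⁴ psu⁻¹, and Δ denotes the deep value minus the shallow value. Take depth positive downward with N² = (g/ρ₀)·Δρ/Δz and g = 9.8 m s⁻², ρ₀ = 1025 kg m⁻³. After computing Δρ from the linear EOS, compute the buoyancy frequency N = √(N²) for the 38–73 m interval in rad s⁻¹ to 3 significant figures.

ΔT = -13.9 K, ΔS = -0.69 psu (deep − shallow).
Δρ/ρ₀ = −αΔT + βΔS = 2.085 × 10⁻³ − 5.658 × 10⁻⁴ = 1.5192 × 10⁻³, so Δρ ≈ 1.557 kg m⁻³.
N² = (g/ρ₀)·Δρ/Δz = g·(Δρ/ρ₀)/Δz = 9.8 × 1.5192 × 10⁻³ / 35 = 4.2538 × 10⁻⁴ s⁻².
N = √(4.2538 × 10⁻⁴) = 0.020625 rad s⁻¹ ≈ 0.0206 rad s⁻¹.

0.0206 rad s⁻¹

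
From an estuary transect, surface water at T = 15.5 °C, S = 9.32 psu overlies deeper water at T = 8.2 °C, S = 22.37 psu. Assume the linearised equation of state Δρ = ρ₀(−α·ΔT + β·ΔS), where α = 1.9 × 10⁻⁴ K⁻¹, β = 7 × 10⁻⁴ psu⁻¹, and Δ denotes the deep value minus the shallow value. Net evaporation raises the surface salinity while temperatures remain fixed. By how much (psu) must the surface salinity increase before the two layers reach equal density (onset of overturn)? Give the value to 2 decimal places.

15.03 psu

Neutral buoyancy requires −α(T_deep − T_surf) + β(S_deep − S_surf′) = 0.
S_surf′ = S_deep − (α/β)·ΔT = 22.37 − (1.9 × 10⁻⁴/7 × 10⁻⁴)·(-7.3) = 24.3514 psu.
Increase required: 24.3514 − 9.32 = 15.0314 psu.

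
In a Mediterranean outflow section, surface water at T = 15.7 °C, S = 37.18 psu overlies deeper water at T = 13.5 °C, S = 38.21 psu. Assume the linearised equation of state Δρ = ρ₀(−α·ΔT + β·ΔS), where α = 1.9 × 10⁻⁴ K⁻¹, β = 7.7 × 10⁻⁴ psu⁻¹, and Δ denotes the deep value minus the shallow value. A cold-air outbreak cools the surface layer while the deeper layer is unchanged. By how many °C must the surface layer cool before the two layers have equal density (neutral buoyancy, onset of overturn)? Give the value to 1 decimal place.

6.4 °C

Neutral buoyancy requires Δρ = 0, i.e. −α(T_deep − T_surf′) + β(S_deep − S_surf) = 0.
T_surf′ = T_deep − (β/α)·ΔS = 13.5 − (7.7 × 10⁻⁴/1.9 × 10⁻⁴)·(+1.03) = 9.326 °C.
Cooling required: 15.7 − (9.326) = 6.374 °C.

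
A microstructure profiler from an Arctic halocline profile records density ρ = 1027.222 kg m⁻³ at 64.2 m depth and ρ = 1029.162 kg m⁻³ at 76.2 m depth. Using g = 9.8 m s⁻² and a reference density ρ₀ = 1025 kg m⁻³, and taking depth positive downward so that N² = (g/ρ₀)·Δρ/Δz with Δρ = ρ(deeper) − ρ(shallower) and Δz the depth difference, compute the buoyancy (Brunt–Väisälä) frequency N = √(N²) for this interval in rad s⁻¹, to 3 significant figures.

0.0393 rad s⁻¹

Δρ = 1029.162 − 1027.222 = 1.940 kg m⁻³ over Δz = 76.2 − 64.2 = 12 m.
N² = (9.8/1025) × (1.940/12) = 1.5457 × 10⁻³ s⁻².
N = √(1.5457 × 10⁻³) = 0.039315 rad s⁻¹ ≈ 0.0393 rad s⁻¹.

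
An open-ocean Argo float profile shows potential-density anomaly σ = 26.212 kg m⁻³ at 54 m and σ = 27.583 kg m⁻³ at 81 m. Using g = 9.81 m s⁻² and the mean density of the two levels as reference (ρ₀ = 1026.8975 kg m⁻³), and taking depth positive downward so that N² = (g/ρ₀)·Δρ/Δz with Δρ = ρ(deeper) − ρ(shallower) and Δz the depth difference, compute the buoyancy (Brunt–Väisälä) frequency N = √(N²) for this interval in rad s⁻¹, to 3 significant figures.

Δρ = 1027.583 − 1026.212 = 1.371 kg m⁻³ over Δz = 81 − 54 = 27 m.
N² = (9.81/1026.8975) × (1.371/27) = 4.8508 × 10⁻⁴ s⁻².
N = √(4.8508 × 10⁻⁴) = 0.022025 rad s⁻¹ ≈ 0.0220 rad s⁻¹.

0.0220 rad s⁻¹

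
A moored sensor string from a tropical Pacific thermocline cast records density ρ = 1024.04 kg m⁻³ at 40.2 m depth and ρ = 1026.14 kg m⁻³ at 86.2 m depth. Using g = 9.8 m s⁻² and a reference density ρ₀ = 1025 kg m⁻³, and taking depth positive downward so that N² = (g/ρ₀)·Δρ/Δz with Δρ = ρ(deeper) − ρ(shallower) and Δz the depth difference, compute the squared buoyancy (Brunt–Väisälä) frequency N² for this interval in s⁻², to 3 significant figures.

Δρ = 1026.14 − 1024.04 = 2.10 kg m⁻³ over Δz = 86.2 − 40.2 = 46 m.
N² = (9.8/1025) × (2.10/46) = 4.3648 × 10⁻⁴ s⁻² ≈ 4.36 × 10⁻⁴ s⁻².

4.36 × 10⁻⁴ s⁻²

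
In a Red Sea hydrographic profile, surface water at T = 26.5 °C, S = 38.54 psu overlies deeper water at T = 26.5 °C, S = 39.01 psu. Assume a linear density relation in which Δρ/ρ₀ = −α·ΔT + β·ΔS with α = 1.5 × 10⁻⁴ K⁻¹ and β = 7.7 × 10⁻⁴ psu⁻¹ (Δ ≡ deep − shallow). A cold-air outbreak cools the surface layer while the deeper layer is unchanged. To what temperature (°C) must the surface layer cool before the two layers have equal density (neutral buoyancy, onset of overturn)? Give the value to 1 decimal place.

Neutral buoyancy requires Δρ = 0, i.e. −α(T_deep − T_surf′) + β(S_deep − S_surf) = 0.
T_surf′ = T_deep − (β/α)·ΔS = 26.5 − (7.7 × 10⁻⁴/1.5 × 10⁻⁴)·(+0.47) = 24.087 °C.
Cooling required: 26.5 − (24.087) = 2.413 °C.

24.1 °C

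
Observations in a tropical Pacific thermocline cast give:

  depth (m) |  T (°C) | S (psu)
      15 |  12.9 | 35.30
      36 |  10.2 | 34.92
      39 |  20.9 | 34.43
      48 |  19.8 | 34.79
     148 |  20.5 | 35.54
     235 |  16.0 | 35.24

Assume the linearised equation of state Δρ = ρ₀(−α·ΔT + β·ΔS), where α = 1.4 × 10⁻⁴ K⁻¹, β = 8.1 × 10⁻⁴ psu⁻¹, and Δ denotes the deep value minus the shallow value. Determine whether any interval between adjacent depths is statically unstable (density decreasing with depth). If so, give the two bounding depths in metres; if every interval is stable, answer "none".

Evaluate Δρ/ρ₀ = −αΔT + βΔS across each adjacent pair:
  15–36 m: −αΔT+βΔS = −(1.4 × 10⁻⁴)(-2.7)+(8.1 × 10⁻⁴)(-0.38) = 7.0 × 10⁻⁵ → stable
  36–39 m: −αΔT+βΔS = −(1.4 × 10⁻⁴)(+10.7)+(8.1 × 10⁻⁴)(-0.49) = -1.9 × 10⁻³ → UNSTABLE
  39–48 m: −αΔT+βΔS = −(1.4 × 10⁻⁴)(-1.1)+(8.1 × 10⁻⁴)(+0.36) = 4.5 × 10⁻⁴ → stable
  48–148 m: −αΔT+βΔS = −(1.4 × 10⁻⁴)(+0.7)+(8.1 × 10⁻⁴)(+0.75) = 5.1 × 10⁻⁴ → stable
  148–235 m: −αΔT+βΔS = −(1.4 × 10⁻⁴)(-4.5)+(8.1 × 10⁻⁴)(-0.30) = 3.9 × 10⁻⁴ → stable
The 36–39 m interval has Δρ < 0: lighter water underlies denser water.

36–39 m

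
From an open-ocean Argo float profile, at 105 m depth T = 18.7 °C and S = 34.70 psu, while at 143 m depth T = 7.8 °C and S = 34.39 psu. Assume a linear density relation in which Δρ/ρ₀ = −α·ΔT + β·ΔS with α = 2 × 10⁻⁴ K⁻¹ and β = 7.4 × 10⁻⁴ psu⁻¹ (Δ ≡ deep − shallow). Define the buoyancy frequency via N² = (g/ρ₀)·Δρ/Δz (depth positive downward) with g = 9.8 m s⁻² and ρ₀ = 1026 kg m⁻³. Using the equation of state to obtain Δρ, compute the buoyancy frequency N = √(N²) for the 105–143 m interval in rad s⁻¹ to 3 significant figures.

ΔT = -10.9 K, ΔS = -0.31 psu (deep − shallow).
Δρ/ρ₀ = −αΔT + βΔS = 2.18 × 10⁻³ − 2.294 × 10⁻⁴ = 1.9506 × 10⁻³, so Δρ ≈ 2.001 kg m⁻³.
N² = (g/ρ₀)·Δρ/Δz = g·(Δρ/ρ₀)/Δz = 9.8 × 1.9506 × 10⁻³ / 38 = 5.0305 × 10⁻⁴ s⁻².
N = √(5.0305 × 10⁻⁴) = 0.022429 rad s⁻¹ ≈ 0.0224 rad s⁻¹.

0.0224 rad s⁻¹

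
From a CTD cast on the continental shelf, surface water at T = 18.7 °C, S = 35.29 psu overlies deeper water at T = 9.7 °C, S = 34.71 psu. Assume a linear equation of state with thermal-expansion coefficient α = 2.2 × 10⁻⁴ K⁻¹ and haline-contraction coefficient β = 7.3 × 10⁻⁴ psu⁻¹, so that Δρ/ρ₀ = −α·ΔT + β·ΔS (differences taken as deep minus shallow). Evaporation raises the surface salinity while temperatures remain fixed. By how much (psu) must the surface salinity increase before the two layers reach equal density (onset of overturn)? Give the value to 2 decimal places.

2.13 psu

Neutral buoyancy requires −α(T_deep − T_surf) + β(S_deep − S_surf′) = 0.
S_surf′ = S_deep − (α/β)·ΔT = 34.71 − (2.2 × 10⁻⁴/7.3 × 10⁻⁴)·(-9.0) = 37.4223 psu.
Increase required: 37.4223 − 35.29 = 2.1323 psu.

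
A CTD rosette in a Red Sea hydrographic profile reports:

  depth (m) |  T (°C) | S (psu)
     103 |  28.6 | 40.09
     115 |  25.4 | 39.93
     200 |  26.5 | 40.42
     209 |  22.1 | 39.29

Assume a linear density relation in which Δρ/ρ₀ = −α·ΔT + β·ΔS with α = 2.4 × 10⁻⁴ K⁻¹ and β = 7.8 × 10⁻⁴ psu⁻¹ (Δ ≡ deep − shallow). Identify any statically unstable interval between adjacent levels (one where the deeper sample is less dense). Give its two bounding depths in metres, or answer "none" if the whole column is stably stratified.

none

Evaluate Δρ/ρ₀ = −αΔT + βΔS across each adjacent pair:
  103–115 m: −αΔT+βΔS = −(2.4 × 10⁻⁴)(-3.2)+(7.8 × 10⁻⁴)(-0.16) = 6.4 × 10⁻⁴ → stable
  115–200 m: −αΔT+βΔS = −(2.4 × 10⁻⁴)(+1.1)+(7.8 × 10⁻⁴)(+0.49) = 1.2 × 10⁻⁴ → stable
  200–209 m: −αΔT+βΔS = −(2.4 × 10⁻⁴)(-4.4)+(7.8 × 10⁻⁴)(-1.13) = 1.7 × 10⁻⁴ → stable
Every interval has Δρ > 0: the column is stably stratified throughout.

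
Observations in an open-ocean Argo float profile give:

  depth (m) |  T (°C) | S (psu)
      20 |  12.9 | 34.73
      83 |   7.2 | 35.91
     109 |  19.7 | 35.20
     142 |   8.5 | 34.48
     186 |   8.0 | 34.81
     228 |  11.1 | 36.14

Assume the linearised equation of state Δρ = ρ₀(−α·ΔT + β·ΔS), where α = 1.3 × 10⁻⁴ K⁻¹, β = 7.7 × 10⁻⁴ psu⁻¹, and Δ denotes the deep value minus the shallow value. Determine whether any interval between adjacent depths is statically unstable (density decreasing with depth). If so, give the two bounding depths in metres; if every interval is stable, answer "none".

83–109 m

Evaluate Δρ/ρ₀ = −αΔT + βΔS across each adjacent pair:
  20–83 m: −αΔT+βΔS = −(1.3 × 10⁻⁴)(-5.7)+(7.7 × 10⁻⁴)(+1.18) = 1.6 × 10⁻³ → stable
  83–109 m: −αΔT+βΔS = −(1.3 × 10⁻⁴)(+12.5)+(7.7 × 10⁻⁴)(-0.71) = -2.2 × 10⁻³ → UNSTABLE
  109–142 m: −αΔT+βΔS = −(1.3 × 10⁻⁴)(-11.2)+(7.7 × 10⁻⁴)(-0.72) = 9.0 × 10⁻⁴ → stable
  142–186 m: −αΔT+βΔS = −(1.3 × 10⁻⁴)(-0.5)+(7.7 × 10⁻⁴)(+0.33) = 3.2 × 10⁻⁴ → stable
  186–228 m: −αΔT+βΔS = −(1.3 × 10⁻⁴)(+3.1)+(7.7 × 10⁻⁴)(+1.33) = 6.2 × 10⁻⁴ → stable
The 83–109 m interval has Δρ < 0: lighter water underlies denser water.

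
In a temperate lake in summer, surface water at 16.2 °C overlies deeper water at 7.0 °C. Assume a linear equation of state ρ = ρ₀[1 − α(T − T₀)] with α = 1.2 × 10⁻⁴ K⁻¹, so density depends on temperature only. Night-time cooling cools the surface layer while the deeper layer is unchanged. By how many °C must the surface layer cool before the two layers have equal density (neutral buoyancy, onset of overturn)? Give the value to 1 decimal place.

9.2 °C

With temperature the only control, equal density requires T_surf′ = T_deep.
T_surf′ = 7.0 °C.
Cooling required: 16.2 − 7.0 = 9.2 °C.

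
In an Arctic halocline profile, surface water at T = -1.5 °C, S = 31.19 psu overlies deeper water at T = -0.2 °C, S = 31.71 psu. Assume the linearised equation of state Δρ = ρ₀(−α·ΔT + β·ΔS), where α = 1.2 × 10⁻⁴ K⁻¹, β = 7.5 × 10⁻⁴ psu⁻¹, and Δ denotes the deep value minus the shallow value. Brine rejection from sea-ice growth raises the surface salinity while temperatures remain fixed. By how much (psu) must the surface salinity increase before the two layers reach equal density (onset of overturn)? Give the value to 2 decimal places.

Neutral buoyancy requires −α(T_deep − T_surf) + β(S_deep − S_surf′) = 0.
S_surf′ = S_deep − (α/β)·ΔT = 31.71 − (1.2 × 10⁻⁴/7.5 × 10⁻⁴)·(+1.3) = 31.5020 psu.
Increase required: 31.5020 − 31.19 = 0.3120 psu.

0.31 psu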